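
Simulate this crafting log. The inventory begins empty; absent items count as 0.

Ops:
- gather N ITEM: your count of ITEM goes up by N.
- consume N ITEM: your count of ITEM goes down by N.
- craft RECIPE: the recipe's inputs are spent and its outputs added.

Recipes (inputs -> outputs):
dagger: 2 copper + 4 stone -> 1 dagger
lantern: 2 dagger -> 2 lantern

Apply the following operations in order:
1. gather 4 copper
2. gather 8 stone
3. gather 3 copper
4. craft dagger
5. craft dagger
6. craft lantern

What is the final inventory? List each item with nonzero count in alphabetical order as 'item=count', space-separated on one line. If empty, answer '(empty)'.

Answer: copper=3 lantern=2

Derivation:
After 1 (gather 4 copper): copper=4
After 2 (gather 8 stone): copper=4 stone=8
After 3 (gather 3 copper): copper=7 stone=8
After 4 (craft dagger): copper=5 dagger=1 stone=4
After 5 (craft dagger): copper=3 dagger=2
After 6 (craft lantern): copper=3 lantern=2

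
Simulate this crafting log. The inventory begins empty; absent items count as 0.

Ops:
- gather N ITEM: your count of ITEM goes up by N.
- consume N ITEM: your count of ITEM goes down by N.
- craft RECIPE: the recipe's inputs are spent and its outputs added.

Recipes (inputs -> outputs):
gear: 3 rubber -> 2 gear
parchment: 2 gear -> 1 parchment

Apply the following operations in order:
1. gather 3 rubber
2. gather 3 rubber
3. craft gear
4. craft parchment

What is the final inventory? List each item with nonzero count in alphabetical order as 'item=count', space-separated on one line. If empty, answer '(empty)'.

Answer: parchment=1 rubber=3

Derivation:
After 1 (gather 3 rubber): rubber=3
After 2 (gather 3 rubber): rubber=6
After 3 (craft gear): gear=2 rubber=3
After 4 (craft parchment): parchment=1 rubber=3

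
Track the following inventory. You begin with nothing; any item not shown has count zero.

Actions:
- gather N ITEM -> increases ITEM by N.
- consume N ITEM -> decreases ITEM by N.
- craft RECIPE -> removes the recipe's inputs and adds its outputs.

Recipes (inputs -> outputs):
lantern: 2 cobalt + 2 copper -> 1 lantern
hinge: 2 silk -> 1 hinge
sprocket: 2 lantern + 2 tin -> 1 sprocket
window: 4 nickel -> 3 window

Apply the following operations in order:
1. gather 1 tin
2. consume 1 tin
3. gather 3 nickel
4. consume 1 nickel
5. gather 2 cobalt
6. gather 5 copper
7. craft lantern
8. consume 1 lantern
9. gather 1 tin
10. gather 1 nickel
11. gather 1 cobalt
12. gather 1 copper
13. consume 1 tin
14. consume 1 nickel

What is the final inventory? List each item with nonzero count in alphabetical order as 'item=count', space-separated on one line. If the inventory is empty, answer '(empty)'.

Answer: cobalt=1 copper=4 nickel=2

Derivation:
After 1 (gather 1 tin): tin=1
After 2 (consume 1 tin): (empty)
After 3 (gather 3 nickel): nickel=3
After 4 (consume 1 nickel): nickel=2
After 5 (gather 2 cobalt): cobalt=2 nickel=2
After 6 (gather 5 copper): cobalt=2 copper=5 nickel=2
After 7 (craft lantern): copper=3 lantern=1 nickel=2
After 8 (consume 1 lantern): copper=3 nickel=2
After 9 (gather 1 tin): copper=3 nickel=2 tin=1
After 10 (gather 1 nickel): copper=3 nickel=3 tin=1
After 11 (gather 1 cobalt): cobalt=1 copper=3 nickel=3 tin=1
After 12 (gather 1 copper): cobalt=1 copper=4 nickel=3 tin=1
After 13 (consume 1 tin): cobalt=1 copper=4 nickel=3
After 14 (consume 1 nickel): cobalt=1 copper=4 nickel=2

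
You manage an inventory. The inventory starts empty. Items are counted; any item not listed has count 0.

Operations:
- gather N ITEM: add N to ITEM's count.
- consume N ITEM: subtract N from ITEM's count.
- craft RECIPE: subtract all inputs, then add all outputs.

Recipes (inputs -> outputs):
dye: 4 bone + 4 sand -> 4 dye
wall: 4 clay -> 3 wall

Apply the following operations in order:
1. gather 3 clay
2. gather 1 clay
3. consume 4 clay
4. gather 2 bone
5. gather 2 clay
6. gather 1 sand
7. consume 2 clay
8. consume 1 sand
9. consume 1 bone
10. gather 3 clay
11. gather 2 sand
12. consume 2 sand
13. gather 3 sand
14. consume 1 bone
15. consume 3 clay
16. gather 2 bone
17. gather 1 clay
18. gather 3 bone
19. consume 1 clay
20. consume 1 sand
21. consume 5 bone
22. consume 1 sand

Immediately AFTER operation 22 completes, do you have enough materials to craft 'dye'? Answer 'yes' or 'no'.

Answer: no

Derivation:
After 1 (gather 3 clay): clay=3
After 2 (gather 1 clay): clay=4
After 3 (consume 4 clay): (empty)
After 4 (gather 2 bone): bone=2
After 5 (gather 2 clay): bone=2 clay=2
After 6 (gather 1 sand): bone=2 clay=2 sand=1
After 7 (consume 2 clay): bone=2 sand=1
After 8 (consume 1 sand): bone=2
After 9 (consume 1 bone): bone=1
After 10 (gather 3 clay): bone=1 clay=3
After 11 (gather 2 sand): bone=1 clay=3 sand=2
After 12 (consume 2 sand): bone=1 clay=3
After 13 (gather 3 sand): bone=1 clay=3 sand=3
After 14 (consume 1 bone): clay=3 sand=3
After 15 (consume 3 clay): sand=3
After 16 (gather 2 bone): bone=2 sand=3
After 17 (gather 1 clay): bone=2 clay=1 sand=3
After 18 (gather 3 bone): bone=5 clay=1 sand=3
After 19 (consume 1 clay): bone=5 sand=3
After 20 (consume 1 sand): bone=5 sand=2
After 21 (consume 5 bone): sand=2
After 22 (consume 1 sand): sand=1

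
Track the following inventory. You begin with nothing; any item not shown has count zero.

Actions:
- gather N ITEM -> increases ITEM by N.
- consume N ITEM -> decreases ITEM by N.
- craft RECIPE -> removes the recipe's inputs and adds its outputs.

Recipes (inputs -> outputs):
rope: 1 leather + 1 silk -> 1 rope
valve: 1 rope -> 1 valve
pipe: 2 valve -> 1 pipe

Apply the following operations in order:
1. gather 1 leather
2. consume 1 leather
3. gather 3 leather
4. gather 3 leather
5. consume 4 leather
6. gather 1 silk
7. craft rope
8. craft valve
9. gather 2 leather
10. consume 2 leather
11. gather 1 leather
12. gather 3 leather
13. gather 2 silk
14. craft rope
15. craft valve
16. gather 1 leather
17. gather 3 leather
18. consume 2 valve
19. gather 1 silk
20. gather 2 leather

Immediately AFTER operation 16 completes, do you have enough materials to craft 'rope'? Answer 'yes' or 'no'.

After 1 (gather 1 leather): leather=1
After 2 (consume 1 leather): (empty)
After 3 (gather 3 leather): leather=3
After 4 (gather 3 leather): leather=6
After 5 (consume 4 leather): leather=2
After 6 (gather 1 silk): leather=2 silk=1
After 7 (craft rope): leather=1 rope=1
After 8 (craft valve): leather=1 valve=1
After 9 (gather 2 leather): leather=3 valve=1
After 10 (consume 2 leather): leather=1 valve=1
After 11 (gather 1 leather): leather=2 valve=1
After 12 (gather 3 leather): leather=5 valve=1
After 13 (gather 2 silk): leather=5 silk=2 valve=1
After 14 (craft rope): leather=4 rope=1 silk=1 valve=1
After 15 (craft valve): leather=4 silk=1 valve=2
After 16 (gather 1 leather): leather=5 silk=1 valve=2

Answer: yes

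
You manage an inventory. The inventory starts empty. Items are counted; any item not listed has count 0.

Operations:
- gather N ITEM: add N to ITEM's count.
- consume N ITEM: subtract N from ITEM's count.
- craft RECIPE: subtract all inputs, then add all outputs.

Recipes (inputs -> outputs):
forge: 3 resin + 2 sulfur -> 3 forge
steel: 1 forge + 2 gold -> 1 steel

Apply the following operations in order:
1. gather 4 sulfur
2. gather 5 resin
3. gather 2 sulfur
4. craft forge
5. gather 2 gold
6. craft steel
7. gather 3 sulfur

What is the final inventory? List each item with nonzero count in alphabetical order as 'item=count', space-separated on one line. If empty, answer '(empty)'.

Answer: forge=2 resin=2 steel=1 sulfur=7

Derivation:
After 1 (gather 4 sulfur): sulfur=4
After 2 (gather 5 resin): resin=5 sulfur=4
After 3 (gather 2 sulfur): resin=5 sulfur=6
After 4 (craft forge): forge=3 resin=2 sulfur=4
After 5 (gather 2 gold): forge=3 gold=2 resin=2 sulfur=4
After 6 (craft steel): forge=2 resin=2 steel=1 sulfur=4
After 7 (gather 3 sulfur): forge=2 resin=2 steel=1 sulfur=7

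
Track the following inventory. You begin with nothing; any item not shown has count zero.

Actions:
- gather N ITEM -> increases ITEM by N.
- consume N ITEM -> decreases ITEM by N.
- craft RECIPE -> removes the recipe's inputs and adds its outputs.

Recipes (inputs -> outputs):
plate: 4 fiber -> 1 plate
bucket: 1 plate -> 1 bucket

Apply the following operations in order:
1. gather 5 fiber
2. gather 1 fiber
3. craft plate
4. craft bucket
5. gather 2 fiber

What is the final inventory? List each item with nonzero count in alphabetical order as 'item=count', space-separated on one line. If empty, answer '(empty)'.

Answer: bucket=1 fiber=4

Derivation:
After 1 (gather 5 fiber): fiber=5
After 2 (gather 1 fiber): fiber=6
After 3 (craft plate): fiber=2 plate=1
After 4 (craft bucket): bucket=1 fiber=2
After 5 (gather 2 fiber): bucket=1 fiber=4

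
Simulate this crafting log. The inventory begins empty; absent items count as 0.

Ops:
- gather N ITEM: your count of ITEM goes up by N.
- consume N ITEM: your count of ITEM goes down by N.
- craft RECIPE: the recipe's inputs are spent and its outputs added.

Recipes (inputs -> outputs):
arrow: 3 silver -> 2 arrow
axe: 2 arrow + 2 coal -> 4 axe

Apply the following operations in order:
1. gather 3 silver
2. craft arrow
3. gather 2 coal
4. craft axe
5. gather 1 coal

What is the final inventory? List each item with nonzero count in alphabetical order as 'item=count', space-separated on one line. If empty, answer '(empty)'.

After 1 (gather 3 silver): silver=3
After 2 (craft arrow): arrow=2
After 3 (gather 2 coal): arrow=2 coal=2
After 4 (craft axe): axe=4
After 5 (gather 1 coal): axe=4 coal=1

Answer: axe=4 coal=1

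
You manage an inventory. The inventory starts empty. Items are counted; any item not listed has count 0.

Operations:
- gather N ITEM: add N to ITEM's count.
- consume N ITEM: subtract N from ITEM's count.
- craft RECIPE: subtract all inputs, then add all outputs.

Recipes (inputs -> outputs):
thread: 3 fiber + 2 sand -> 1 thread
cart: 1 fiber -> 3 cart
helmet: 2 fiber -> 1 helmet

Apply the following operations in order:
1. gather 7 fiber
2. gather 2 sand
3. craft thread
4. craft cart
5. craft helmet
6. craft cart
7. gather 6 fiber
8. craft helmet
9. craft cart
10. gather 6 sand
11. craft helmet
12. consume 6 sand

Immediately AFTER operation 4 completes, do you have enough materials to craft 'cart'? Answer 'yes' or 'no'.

Answer: yes

Derivation:
After 1 (gather 7 fiber): fiber=7
After 2 (gather 2 sand): fiber=7 sand=2
After 3 (craft thread): fiber=4 thread=1
After 4 (craft cart): cart=3 fiber=3 thread=1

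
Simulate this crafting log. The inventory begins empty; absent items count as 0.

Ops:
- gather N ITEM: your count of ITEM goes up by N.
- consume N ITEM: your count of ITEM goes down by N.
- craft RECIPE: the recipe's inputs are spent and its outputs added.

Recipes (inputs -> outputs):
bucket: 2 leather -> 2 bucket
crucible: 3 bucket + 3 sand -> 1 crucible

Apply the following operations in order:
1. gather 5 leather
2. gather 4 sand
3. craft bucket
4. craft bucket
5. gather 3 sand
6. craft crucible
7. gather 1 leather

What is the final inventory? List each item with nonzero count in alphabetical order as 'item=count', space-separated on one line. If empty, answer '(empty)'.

Answer: bucket=1 crucible=1 leather=2 sand=4

Derivation:
After 1 (gather 5 leather): leather=5
After 2 (gather 4 sand): leather=5 sand=4
After 3 (craft bucket): bucket=2 leather=3 sand=4
After 4 (craft bucket): bucket=4 leather=1 sand=4
After 5 (gather 3 sand): bucket=4 leather=1 sand=7
After 6 (craft crucible): bucket=1 crucible=1 leather=1 sand=4
After 7 (gather 1 leather): bucket=1 crucible=1 leather=2 sand=4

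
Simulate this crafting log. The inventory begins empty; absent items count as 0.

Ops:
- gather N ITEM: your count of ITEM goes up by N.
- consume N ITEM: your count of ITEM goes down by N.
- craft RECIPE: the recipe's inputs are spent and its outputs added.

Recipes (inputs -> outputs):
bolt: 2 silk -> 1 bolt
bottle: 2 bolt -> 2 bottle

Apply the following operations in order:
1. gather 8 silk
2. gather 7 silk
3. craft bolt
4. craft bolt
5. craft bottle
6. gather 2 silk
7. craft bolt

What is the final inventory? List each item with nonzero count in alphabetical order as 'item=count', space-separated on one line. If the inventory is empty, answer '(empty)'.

After 1 (gather 8 silk): silk=8
After 2 (gather 7 silk): silk=15
After 3 (craft bolt): bolt=1 silk=13
After 4 (craft bolt): bolt=2 silk=11
After 5 (craft bottle): bottle=2 silk=11
After 6 (gather 2 silk): bottle=2 silk=13
After 7 (craft bolt): bolt=1 bottle=2 silk=11

Answer: bolt=1 bottle=2 silk=11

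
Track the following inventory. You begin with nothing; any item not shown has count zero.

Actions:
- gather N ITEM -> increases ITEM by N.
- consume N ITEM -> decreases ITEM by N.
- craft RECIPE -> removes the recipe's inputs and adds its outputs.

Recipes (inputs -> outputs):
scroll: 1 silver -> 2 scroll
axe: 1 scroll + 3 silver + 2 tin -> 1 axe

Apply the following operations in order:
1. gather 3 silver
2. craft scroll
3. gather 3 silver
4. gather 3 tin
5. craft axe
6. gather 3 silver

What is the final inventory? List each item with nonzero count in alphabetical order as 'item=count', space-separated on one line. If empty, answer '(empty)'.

Answer: axe=1 scroll=1 silver=5 tin=1

Derivation:
After 1 (gather 3 silver): silver=3
After 2 (craft scroll): scroll=2 silver=2
After 3 (gather 3 silver): scroll=2 silver=5
After 4 (gather 3 tin): scroll=2 silver=5 tin=3
After 5 (craft axe): axe=1 scroll=1 silver=2 tin=1
After 6 (gather 3 silver): axe=1 scroll=1 silver=5 tin=1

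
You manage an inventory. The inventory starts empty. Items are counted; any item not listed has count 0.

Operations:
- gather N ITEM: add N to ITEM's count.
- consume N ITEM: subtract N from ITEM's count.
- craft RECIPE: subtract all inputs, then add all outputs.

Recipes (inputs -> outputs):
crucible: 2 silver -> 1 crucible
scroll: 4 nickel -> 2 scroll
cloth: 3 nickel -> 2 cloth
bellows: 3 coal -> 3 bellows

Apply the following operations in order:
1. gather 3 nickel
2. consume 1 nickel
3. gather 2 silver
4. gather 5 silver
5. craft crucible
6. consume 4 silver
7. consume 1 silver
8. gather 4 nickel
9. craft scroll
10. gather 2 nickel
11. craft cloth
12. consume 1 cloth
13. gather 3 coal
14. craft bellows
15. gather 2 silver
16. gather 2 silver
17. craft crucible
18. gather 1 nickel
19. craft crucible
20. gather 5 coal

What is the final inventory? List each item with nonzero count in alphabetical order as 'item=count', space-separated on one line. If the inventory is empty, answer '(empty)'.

Answer: bellows=3 cloth=1 coal=5 crucible=3 nickel=2 scroll=2

Derivation:
After 1 (gather 3 nickel): nickel=3
After 2 (consume 1 nickel): nickel=2
After 3 (gather 2 silver): nickel=2 silver=2
After 4 (gather 5 silver): nickel=2 silver=7
After 5 (craft crucible): crucible=1 nickel=2 silver=5
After 6 (consume 4 silver): crucible=1 nickel=2 silver=1
After 7 (consume 1 silver): crucible=1 nickel=2
After 8 (gather 4 nickel): crucible=1 nickel=6
After 9 (craft scroll): crucible=1 nickel=2 scroll=2
After 10 (gather 2 nickel): crucible=1 nickel=4 scroll=2
After 11 (craft cloth): cloth=2 crucible=1 nickel=1 scroll=2
After 12 (consume 1 cloth): cloth=1 crucible=1 nickel=1 scroll=2
After 13 (gather 3 coal): cloth=1 coal=3 crucible=1 nickel=1 scroll=2
After 14 (craft bellows): bellows=3 cloth=1 crucible=1 nickel=1 scroll=2
After 15 (gather 2 silver): bellows=3 cloth=1 crucible=1 nickel=1 scroll=2 silver=2
After 16 (gather 2 silver): bellows=3 cloth=1 crucible=1 nickel=1 scroll=2 silver=4
After 17 (craft crucible): bellows=3 cloth=1 crucible=2 nickel=1 scroll=2 silver=2
After 18 (gather 1 nickel): bellows=3 cloth=1 crucible=2 nickel=2 scroll=2 silver=2
After 19 (craft crucible): bellows=3 cloth=1 crucible=3 nickel=2 scroll=2
After 20 (gather 5 coal): bellows=3 cloth=1 coal=5 crucible=3 nickel=2 scroll=2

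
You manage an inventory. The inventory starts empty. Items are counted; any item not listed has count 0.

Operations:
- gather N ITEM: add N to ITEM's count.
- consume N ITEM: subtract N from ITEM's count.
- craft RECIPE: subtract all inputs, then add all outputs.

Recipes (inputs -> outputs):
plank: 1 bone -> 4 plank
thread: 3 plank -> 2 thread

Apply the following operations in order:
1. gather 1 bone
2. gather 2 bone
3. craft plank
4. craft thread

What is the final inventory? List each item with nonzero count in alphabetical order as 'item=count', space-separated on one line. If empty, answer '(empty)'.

After 1 (gather 1 bone): bone=1
After 2 (gather 2 bone): bone=3
After 3 (craft plank): bone=2 plank=4
After 4 (craft thread): bone=2 plank=1 thread=2

Answer: bone=2 plank=1 thread=2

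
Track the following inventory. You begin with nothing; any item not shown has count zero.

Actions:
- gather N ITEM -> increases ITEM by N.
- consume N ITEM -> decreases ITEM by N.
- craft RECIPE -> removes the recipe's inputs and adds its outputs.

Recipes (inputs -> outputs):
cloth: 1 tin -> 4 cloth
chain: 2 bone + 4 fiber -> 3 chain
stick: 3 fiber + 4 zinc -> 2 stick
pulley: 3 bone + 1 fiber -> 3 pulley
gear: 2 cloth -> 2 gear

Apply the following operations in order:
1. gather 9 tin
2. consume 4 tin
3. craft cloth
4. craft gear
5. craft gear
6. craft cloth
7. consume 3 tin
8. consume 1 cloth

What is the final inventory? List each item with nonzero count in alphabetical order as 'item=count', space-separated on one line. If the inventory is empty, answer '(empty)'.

Answer: cloth=3 gear=4

Derivation:
After 1 (gather 9 tin): tin=9
After 2 (consume 4 tin): tin=5
After 3 (craft cloth): cloth=4 tin=4
After 4 (craft gear): cloth=2 gear=2 tin=4
After 5 (craft gear): gear=4 tin=4
After 6 (craft cloth): cloth=4 gear=4 tin=3
After 7 (consume 3 tin): cloth=4 gear=4
After 8 (consume 1 cloth): cloth=3 gear=4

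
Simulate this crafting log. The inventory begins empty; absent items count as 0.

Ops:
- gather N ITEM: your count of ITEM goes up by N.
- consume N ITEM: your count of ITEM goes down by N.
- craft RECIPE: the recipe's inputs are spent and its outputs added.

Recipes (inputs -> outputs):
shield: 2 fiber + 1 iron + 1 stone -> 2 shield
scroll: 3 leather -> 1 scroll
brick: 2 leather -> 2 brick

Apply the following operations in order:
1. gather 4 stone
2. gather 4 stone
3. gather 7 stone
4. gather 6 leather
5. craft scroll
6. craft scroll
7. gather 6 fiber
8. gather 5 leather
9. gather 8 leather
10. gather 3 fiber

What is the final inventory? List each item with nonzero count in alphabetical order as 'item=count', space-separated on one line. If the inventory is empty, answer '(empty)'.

Answer: fiber=9 leather=13 scroll=2 stone=15

Derivation:
After 1 (gather 4 stone): stone=4
After 2 (gather 4 stone): stone=8
After 3 (gather 7 stone): stone=15
After 4 (gather 6 leather): leather=6 stone=15
After 5 (craft scroll): leather=3 scroll=1 stone=15
After 6 (craft scroll): scroll=2 stone=15
After 7 (gather 6 fiber): fiber=6 scroll=2 stone=15
After 8 (gather 5 leather): fiber=6 leather=5 scroll=2 stone=15
After 9 (gather 8 leather): fiber=6 leather=13 scroll=2 stone=15
After 10 (gather 3 fiber): fiber=9 leather=13 scroll=2 stone=15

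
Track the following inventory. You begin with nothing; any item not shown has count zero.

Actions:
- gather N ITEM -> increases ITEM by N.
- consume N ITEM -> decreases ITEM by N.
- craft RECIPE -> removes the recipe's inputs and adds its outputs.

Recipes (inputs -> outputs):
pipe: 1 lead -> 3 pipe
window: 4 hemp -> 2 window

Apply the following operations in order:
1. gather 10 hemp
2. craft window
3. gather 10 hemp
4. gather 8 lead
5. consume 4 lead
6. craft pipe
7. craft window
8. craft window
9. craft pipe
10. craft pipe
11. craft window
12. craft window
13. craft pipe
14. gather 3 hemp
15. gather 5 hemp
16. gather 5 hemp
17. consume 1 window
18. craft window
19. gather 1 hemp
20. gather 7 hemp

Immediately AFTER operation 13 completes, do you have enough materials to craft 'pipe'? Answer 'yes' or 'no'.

Answer: no

Derivation:
After 1 (gather 10 hemp): hemp=10
After 2 (craft window): hemp=6 window=2
After 3 (gather 10 hemp): hemp=16 window=2
After 4 (gather 8 lead): hemp=16 lead=8 window=2
After 5 (consume 4 lead): hemp=16 lead=4 window=2
After 6 (craft pipe): hemp=16 lead=3 pipe=3 window=2
After 7 (craft window): hemp=12 lead=3 pipe=3 window=4
After 8 (craft window): hemp=8 lead=3 pipe=3 window=6
After 9 (craft pipe): hemp=8 lead=2 pipe=6 window=6
After 10 (craft pipe): hemp=8 lead=1 pipe=9 window=6
After 11 (craft window): hemp=4 lead=1 pipe=9 window=8
After 12 (craft window): lead=1 pipe=9 window=10
After 13 (craft pipe): pipe=12 window=10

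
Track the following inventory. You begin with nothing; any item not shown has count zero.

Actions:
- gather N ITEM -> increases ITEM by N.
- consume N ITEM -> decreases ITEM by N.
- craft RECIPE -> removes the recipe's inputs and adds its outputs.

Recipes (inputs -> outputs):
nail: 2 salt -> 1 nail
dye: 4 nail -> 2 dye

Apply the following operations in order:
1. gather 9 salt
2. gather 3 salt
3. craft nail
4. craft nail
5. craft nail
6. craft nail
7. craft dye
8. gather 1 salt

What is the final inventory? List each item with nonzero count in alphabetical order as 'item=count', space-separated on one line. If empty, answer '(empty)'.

After 1 (gather 9 salt): salt=9
After 2 (gather 3 salt): salt=12
After 3 (craft nail): nail=1 salt=10
After 4 (craft nail): nail=2 salt=8
After 5 (craft nail): nail=3 salt=6
After 6 (craft nail): nail=4 salt=4
After 7 (craft dye): dye=2 salt=4
After 8 (gather 1 salt): dye=2 salt=5

Answer: dye=2 salt=5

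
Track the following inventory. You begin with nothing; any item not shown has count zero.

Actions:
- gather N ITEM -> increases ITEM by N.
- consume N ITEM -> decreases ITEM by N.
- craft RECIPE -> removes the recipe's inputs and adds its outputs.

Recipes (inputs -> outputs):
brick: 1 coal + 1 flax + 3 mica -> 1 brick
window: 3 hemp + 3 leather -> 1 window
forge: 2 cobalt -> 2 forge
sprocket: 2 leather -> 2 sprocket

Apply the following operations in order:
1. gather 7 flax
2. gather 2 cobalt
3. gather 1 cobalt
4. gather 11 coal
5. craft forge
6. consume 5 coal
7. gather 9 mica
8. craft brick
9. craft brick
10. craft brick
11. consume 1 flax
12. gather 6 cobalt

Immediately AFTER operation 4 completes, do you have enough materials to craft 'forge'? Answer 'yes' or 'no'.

Answer: yes

Derivation:
After 1 (gather 7 flax): flax=7
After 2 (gather 2 cobalt): cobalt=2 flax=7
After 3 (gather 1 cobalt): cobalt=3 flax=7
After 4 (gather 11 coal): coal=11 cobalt=3 flax=7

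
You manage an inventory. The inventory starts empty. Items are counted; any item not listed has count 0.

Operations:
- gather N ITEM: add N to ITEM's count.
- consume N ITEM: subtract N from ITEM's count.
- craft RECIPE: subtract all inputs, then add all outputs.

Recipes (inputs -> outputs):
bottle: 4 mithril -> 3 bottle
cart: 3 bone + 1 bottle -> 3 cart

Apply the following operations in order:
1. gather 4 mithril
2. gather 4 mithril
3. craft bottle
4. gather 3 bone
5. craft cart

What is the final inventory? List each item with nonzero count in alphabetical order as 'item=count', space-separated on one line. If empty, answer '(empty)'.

After 1 (gather 4 mithril): mithril=4
After 2 (gather 4 mithril): mithril=8
After 3 (craft bottle): bottle=3 mithril=4
After 4 (gather 3 bone): bone=3 bottle=3 mithril=4
After 5 (craft cart): bottle=2 cart=3 mithril=4

Answer: bottle=2 cart=3 mithril=4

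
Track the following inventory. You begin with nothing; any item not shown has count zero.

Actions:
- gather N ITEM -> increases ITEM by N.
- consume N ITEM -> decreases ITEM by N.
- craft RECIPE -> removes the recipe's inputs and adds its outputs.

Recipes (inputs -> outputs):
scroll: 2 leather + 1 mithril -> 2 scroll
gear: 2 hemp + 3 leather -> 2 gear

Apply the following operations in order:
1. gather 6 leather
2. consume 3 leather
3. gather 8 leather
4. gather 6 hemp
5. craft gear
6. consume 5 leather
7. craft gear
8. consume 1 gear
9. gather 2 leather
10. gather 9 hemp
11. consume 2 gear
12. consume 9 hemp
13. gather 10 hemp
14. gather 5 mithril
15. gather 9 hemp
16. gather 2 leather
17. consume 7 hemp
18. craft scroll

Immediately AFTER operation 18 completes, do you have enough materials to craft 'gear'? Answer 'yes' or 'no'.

Answer: no

Derivation:
After 1 (gather 6 leather): leather=6
After 2 (consume 3 leather): leather=3
After 3 (gather 8 leather): leather=11
After 4 (gather 6 hemp): hemp=6 leather=11
After 5 (craft gear): gear=2 hemp=4 leather=8
After 6 (consume 5 leather): gear=2 hemp=4 leather=3
After 7 (craft gear): gear=4 hemp=2
After 8 (consume 1 gear): gear=3 hemp=2
After 9 (gather 2 leather): gear=3 hemp=2 leather=2
After 10 (gather 9 hemp): gear=3 hemp=11 leather=2
After 11 (consume 2 gear): gear=1 hemp=11 leather=2
After 12 (consume 9 hemp): gear=1 hemp=2 leather=2
After 13 (gather 10 hemp): gear=1 hemp=12 leather=2
After 14 (gather 5 mithril): gear=1 hemp=12 leather=2 mithril=5
After 15 (gather 9 hemp): gear=1 hemp=21 leather=2 mithril=5
After 16 (gather 2 leather): gear=1 hemp=21 leather=4 mithril=5
After 17 (consume 7 hemp): gear=1 hemp=14 leather=4 mithril=5
After 18 (craft scroll): gear=1 hemp=14 leather=2 mithril=4 scroll=2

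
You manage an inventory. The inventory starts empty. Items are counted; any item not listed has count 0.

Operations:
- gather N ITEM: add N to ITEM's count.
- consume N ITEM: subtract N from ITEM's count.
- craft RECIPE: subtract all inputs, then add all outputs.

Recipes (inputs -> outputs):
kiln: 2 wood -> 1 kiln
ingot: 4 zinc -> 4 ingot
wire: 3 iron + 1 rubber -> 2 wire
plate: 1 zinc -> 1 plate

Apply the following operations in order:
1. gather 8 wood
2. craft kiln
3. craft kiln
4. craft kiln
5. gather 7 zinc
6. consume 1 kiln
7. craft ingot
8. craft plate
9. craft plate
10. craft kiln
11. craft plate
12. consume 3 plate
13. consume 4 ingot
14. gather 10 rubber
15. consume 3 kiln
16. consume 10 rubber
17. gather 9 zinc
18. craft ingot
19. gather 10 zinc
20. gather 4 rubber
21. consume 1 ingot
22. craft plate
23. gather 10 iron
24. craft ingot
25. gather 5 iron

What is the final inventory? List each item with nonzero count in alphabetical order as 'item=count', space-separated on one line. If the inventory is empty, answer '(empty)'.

Answer: ingot=7 iron=15 plate=1 rubber=4 zinc=10

Derivation:
After 1 (gather 8 wood): wood=8
After 2 (craft kiln): kiln=1 wood=6
After 3 (craft kiln): kiln=2 wood=4
After 4 (craft kiln): kiln=3 wood=2
After 5 (gather 7 zinc): kiln=3 wood=2 zinc=7
After 6 (consume 1 kiln): kiln=2 wood=2 zinc=7
After 7 (craft ingot): ingot=4 kiln=2 wood=2 zinc=3
After 8 (craft plate): ingot=4 kiln=2 plate=1 wood=2 zinc=2
After 9 (craft plate): ingot=4 kiln=2 plate=2 wood=2 zinc=1
After 10 (craft kiln): ingot=4 kiln=3 plate=2 zinc=1
After 11 (craft plate): ingot=4 kiln=3 plate=3
After 12 (consume 3 plate): ingot=4 kiln=3
After 13 (consume 4 ingot): kiln=3
After 14 (gather 10 rubber): kiln=3 rubber=10
After 15 (consume 3 kiln): rubber=10
After 16 (consume 10 rubber): (empty)
After 17 (gather 9 zinc): zinc=9
After 18 (craft ingot): ingot=4 zinc=5
After 19 (gather 10 zinc): ingot=4 zinc=15
After 20 (gather 4 rubber): ingot=4 rubber=4 zinc=15
After 21 (consume 1 ingot): ingot=3 rubber=4 zinc=15
After 22 (craft plate): ingot=3 plate=1 rubber=4 zinc=14
After 23 (gather 10 iron): ingot=3 iron=10 plate=1 rubber=4 zinc=14
After 24 (craft ingot): ingot=7 iron=10 plate=1 rubber=4 zinc=10
After 25 (gather 5 iron): ingot=7 iron=15 plate=1 rubber=4 zinc=10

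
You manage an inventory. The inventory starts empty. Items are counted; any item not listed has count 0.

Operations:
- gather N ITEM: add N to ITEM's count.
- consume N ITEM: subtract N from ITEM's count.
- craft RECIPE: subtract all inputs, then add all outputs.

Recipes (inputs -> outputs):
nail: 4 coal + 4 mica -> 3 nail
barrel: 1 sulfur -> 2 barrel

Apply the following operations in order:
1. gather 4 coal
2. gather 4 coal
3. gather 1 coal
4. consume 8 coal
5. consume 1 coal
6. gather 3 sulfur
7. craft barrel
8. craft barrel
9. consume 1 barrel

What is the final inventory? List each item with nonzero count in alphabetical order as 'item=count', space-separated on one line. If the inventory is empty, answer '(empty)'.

Answer: barrel=3 sulfur=1

Derivation:
After 1 (gather 4 coal): coal=4
After 2 (gather 4 coal): coal=8
After 3 (gather 1 coal): coal=9
After 4 (consume 8 coal): coal=1
After 5 (consume 1 coal): (empty)
After 6 (gather 3 sulfur): sulfur=3
After 7 (craft barrel): barrel=2 sulfur=2
After 8 (craft barrel): barrel=4 sulfur=1
After 9 (consume 1 barrel): barrel=3 sulfur=1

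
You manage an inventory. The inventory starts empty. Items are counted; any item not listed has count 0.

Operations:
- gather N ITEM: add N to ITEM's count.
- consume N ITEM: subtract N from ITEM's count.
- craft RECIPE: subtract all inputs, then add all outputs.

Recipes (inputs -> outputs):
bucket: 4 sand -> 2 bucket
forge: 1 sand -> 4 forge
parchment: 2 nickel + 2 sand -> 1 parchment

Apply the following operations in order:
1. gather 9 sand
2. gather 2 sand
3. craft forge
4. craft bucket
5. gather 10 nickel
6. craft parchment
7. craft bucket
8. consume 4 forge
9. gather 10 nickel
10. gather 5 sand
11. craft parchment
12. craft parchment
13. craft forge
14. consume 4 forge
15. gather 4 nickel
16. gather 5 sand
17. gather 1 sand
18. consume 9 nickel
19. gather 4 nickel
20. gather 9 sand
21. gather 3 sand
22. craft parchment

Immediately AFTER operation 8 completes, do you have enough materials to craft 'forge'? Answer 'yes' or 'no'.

Answer: no

Derivation:
After 1 (gather 9 sand): sand=9
After 2 (gather 2 sand): sand=11
After 3 (craft forge): forge=4 sand=10
After 4 (craft bucket): bucket=2 forge=4 sand=6
After 5 (gather 10 nickel): bucket=2 forge=4 nickel=10 sand=6
After 6 (craft parchment): bucket=2 forge=4 nickel=8 parchment=1 sand=4
After 7 (craft bucket): bucket=4 forge=4 nickel=8 parchment=1
After 8 (consume 4 forge): bucket=4 nickel=8 parchment=1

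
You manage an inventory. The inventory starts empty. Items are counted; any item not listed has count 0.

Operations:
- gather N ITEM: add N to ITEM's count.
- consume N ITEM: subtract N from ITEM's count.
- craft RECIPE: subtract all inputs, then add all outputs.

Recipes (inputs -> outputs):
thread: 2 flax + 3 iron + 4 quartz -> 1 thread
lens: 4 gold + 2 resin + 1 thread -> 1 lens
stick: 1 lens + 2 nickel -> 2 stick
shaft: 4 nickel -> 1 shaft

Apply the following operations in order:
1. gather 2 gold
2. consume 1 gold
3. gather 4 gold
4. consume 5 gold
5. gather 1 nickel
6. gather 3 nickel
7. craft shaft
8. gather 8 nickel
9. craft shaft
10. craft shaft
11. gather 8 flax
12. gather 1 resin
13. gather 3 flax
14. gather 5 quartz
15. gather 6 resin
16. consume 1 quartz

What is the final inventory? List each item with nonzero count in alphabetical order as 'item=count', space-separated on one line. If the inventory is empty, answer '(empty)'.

Answer: flax=11 quartz=4 resin=7 shaft=3

Derivation:
After 1 (gather 2 gold): gold=2
After 2 (consume 1 gold): gold=1
After 3 (gather 4 gold): gold=5
After 4 (consume 5 gold): (empty)
After 5 (gather 1 nickel): nickel=1
After 6 (gather 3 nickel): nickel=4
After 7 (craft shaft): shaft=1
After 8 (gather 8 nickel): nickel=8 shaft=1
After 9 (craft shaft): nickel=4 shaft=2
After 10 (craft shaft): shaft=3
After 11 (gather 8 flax): flax=8 shaft=3
After 12 (gather 1 resin): flax=8 resin=1 shaft=3
After 13 (gather 3 flax): flax=11 resin=1 shaft=3
After 14 (gather 5 quartz): flax=11 quartz=5 resin=1 shaft=3
After 15 (gather 6 resin): flax=11 quartz=5 resin=7 shaft=3
After 16 (consume 1 quartz): flax=11 quartz=4 resin=7 shaft=3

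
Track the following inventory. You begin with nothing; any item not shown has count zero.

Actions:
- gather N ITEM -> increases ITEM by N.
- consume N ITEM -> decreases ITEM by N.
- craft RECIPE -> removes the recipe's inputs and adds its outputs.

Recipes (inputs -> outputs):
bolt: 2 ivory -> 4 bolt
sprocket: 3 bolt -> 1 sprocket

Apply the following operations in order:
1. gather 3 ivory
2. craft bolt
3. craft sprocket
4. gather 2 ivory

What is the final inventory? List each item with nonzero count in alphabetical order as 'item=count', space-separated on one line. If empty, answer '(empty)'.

Answer: bolt=1 ivory=3 sprocket=1

Derivation:
After 1 (gather 3 ivory): ivory=3
After 2 (craft bolt): bolt=4 ivory=1
After 3 (craft sprocket): bolt=1 ivory=1 sprocket=1
After 4 (gather 2 ivory): bolt=1 ivory=3 sprocket=1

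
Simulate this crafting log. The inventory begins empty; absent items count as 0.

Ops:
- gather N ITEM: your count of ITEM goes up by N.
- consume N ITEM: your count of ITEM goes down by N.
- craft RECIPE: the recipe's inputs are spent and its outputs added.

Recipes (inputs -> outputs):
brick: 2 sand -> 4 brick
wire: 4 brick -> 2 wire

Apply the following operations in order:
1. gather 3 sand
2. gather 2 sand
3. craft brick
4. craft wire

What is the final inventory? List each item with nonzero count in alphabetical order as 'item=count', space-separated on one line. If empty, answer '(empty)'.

Answer: sand=3 wire=2

Derivation:
After 1 (gather 3 sand): sand=3
After 2 (gather 2 sand): sand=5
After 3 (craft brick): brick=4 sand=3
After 4 (craft wire): sand=3 wire=2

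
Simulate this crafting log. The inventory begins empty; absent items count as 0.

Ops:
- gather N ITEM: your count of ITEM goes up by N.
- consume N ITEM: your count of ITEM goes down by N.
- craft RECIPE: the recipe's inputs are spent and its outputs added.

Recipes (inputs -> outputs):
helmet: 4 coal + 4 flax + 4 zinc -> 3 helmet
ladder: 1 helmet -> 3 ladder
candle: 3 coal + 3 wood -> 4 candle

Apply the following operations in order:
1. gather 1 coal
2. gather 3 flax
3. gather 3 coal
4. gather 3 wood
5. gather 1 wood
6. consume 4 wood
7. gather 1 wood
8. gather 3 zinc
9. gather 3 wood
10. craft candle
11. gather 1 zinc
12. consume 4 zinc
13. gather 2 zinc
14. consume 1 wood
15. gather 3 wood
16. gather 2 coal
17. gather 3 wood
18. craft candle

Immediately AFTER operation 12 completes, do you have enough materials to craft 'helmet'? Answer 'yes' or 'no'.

After 1 (gather 1 coal): coal=1
After 2 (gather 3 flax): coal=1 flax=3
After 3 (gather 3 coal): coal=4 flax=3
After 4 (gather 3 wood): coal=4 flax=3 wood=3
After 5 (gather 1 wood): coal=4 flax=3 wood=4
After 6 (consume 4 wood): coal=4 flax=3
After 7 (gather 1 wood): coal=4 flax=3 wood=1
After 8 (gather 3 zinc): coal=4 flax=3 wood=1 zinc=3
After 9 (gather 3 wood): coal=4 flax=3 wood=4 zinc=3
After 10 (craft candle): candle=4 coal=1 flax=3 wood=1 zinc=3
After 11 (gather 1 zinc): candle=4 coal=1 flax=3 wood=1 zinc=4
After 12 (consume 4 zinc): candle=4 coal=1 flax=3 wood=1

Answer: no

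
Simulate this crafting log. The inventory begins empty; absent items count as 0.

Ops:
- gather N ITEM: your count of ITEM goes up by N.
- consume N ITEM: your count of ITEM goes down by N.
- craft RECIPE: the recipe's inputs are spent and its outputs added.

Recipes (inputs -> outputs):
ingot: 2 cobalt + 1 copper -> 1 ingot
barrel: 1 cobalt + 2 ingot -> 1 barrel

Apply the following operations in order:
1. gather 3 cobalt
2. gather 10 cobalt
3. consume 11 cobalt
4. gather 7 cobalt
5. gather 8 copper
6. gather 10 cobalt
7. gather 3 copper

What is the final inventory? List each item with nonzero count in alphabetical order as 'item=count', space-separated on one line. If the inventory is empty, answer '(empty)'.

Answer: cobalt=19 copper=11

Derivation:
After 1 (gather 3 cobalt): cobalt=3
After 2 (gather 10 cobalt): cobalt=13
After 3 (consume 11 cobalt): cobalt=2
After 4 (gather 7 cobalt): cobalt=9
After 5 (gather 8 copper): cobalt=9 copper=8
After 6 (gather 10 cobalt): cobalt=19 copper=8
After 7 (gather 3 copper): cobalt=19 copper=11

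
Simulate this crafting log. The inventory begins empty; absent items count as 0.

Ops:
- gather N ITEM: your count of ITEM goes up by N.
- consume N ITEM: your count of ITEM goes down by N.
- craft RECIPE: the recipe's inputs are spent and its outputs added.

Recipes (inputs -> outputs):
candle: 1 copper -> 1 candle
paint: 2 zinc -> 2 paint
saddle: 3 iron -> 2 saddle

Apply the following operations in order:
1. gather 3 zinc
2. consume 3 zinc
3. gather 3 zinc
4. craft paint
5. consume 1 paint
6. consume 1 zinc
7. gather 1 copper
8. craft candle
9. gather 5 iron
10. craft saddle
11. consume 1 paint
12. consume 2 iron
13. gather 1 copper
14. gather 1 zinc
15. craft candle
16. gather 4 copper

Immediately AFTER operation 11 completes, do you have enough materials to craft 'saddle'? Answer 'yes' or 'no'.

Answer: no

Derivation:
After 1 (gather 3 zinc): zinc=3
After 2 (consume 3 zinc): (empty)
After 3 (gather 3 zinc): zinc=3
After 4 (craft paint): paint=2 zinc=1
After 5 (consume 1 paint): paint=1 zinc=1
After 6 (consume 1 zinc): paint=1
After 7 (gather 1 copper): copper=1 paint=1
After 8 (craft candle): candle=1 paint=1
After 9 (gather 5 iron): candle=1 iron=5 paint=1
After 10 (craft saddle): candle=1 iron=2 paint=1 saddle=2
After 11 (consume 1 paint): candle=1 iron=2 saddle=2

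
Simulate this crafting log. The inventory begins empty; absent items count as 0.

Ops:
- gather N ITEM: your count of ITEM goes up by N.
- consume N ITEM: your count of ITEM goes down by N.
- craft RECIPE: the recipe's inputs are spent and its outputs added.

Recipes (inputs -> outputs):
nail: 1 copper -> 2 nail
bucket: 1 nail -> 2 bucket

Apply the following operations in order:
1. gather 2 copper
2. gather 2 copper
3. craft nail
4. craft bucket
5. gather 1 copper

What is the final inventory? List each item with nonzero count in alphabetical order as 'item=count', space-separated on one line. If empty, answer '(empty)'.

Answer: bucket=2 copper=4 nail=1

Derivation:
After 1 (gather 2 copper): copper=2
After 2 (gather 2 copper): copper=4
After 3 (craft nail): copper=3 nail=2
After 4 (craft bucket): bucket=2 copper=3 nail=1
After 5 (gather 1 copper): bucket=2 copper=4 nail=1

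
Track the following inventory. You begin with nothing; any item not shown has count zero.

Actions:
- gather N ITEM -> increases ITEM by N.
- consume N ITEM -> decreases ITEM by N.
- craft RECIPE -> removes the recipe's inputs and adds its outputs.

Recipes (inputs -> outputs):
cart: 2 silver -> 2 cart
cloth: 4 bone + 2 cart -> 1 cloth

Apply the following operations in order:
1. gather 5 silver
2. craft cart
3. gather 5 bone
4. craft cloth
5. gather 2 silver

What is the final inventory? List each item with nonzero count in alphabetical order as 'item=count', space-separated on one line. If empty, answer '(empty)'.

After 1 (gather 5 silver): silver=5
After 2 (craft cart): cart=2 silver=3
After 3 (gather 5 bone): bone=5 cart=2 silver=3
After 4 (craft cloth): bone=1 cloth=1 silver=3
After 5 (gather 2 silver): bone=1 cloth=1 silver=5

Answer: bone=1 cloth=1 silver=5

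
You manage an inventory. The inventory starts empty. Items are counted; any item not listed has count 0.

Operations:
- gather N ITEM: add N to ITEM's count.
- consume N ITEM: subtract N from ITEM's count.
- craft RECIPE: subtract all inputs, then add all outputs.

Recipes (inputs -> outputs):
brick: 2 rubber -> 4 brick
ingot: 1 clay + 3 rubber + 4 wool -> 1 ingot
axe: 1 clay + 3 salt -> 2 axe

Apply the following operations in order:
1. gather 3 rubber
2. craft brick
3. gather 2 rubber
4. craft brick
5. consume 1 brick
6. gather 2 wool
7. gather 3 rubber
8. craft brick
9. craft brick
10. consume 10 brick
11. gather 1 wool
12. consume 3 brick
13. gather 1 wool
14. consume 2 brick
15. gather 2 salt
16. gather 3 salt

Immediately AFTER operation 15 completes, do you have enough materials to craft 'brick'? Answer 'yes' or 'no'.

After 1 (gather 3 rubber): rubber=3
After 2 (craft brick): brick=4 rubber=1
After 3 (gather 2 rubber): brick=4 rubber=3
After 4 (craft brick): brick=8 rubber=1
After 5 (consume 1 brick): brick=7 rubber=1
After 6 (gather 2 wool): brick=7 rubber=1 wool=2
After 7 (gather 3 rubber): brick=7 rubber=4 wool=2
After 8 (craft brick): brick=11 rubber=2 wool=2
After 9 (craft brick): brick=15 wool=2
After 10 (consume 10 brick): brick=5 wool=2
After 11 (gather 1 wool): brick=5 wool=3
After 12 (consume 3 brick): brick=2 wool=3
After 13 (gather 1 wool): brick=2 wool=4
After 14 (consume 2 brick): wool=4
After 15 (gather 2 salt): salt=2 wool=4

Answer: no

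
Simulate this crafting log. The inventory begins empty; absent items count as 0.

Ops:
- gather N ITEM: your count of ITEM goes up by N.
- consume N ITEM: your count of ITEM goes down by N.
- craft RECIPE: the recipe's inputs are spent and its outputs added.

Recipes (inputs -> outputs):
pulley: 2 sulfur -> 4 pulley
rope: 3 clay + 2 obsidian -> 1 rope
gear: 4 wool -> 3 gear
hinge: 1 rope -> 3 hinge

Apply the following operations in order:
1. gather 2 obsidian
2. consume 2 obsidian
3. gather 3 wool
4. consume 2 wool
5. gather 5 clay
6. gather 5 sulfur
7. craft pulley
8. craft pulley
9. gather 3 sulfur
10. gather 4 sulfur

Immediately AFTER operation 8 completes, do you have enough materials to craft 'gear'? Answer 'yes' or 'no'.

After 1 (gather 2 obsidian): obsidian=2
After 2 (consume 2 obsidian): (empty)
After 3 (gather 3 wool): wool=3
After 4 (consume 2 wool): wool=1
After 5 (gather 5 clay): clay=5 wool=1
After 6 (gather 5 sulfur): clay=5 sulfur=5 wool=1
After 7 (craft pulley): clay=5 pulley=4 sulfur=3 wool=1
After 8 (craft pulley): clay=5 pulley=8 sulfur=1 wool=1

Answer: no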